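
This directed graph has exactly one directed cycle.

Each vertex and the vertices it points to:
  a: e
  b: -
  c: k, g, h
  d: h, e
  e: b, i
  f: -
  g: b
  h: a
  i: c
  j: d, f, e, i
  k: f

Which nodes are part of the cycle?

a, c, e, h, i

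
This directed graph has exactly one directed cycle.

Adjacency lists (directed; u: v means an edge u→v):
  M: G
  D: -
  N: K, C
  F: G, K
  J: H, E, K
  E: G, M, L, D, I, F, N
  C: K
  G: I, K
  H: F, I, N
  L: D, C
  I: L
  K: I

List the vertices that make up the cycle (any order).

DFS with gray/black marking from L:
L gray
  D gray
  D black
  C gray
    K gray
      I gray
        I→L: L is gray → back edge
Back edge closes the cycle L → C → K → I → L; its vertices are {C, I, K, L}.

C, I, K, L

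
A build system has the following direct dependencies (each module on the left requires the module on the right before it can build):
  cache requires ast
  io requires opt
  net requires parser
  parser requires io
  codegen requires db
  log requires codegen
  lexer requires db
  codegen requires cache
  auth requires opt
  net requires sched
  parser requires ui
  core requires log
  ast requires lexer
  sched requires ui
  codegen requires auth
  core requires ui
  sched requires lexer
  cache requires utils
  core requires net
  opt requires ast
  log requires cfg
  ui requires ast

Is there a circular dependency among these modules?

DFS with white/gray/black marking, starting from utils:
utils gray
utils black
sched gray
  ui gray
    ast gray
      lexer gray
        db gray
        db black
      lexer black
    ast black
  ui black
  sched→lexer: lexer black — skip
sched black
codegen gray
  auth gray
    opt gray
      opt→ast: ast black — skip
    opt black
  auth black
  codegen→db: db black — skip
  cache gray
    cache→ast: ast black — skip
    cache→utils: utils black — skip
  cache black
codegen black
cfg gray
cfg black
io gray
  io→opt: opt black — skip
io black
log gray
  log→codegen: codegen black — skip
  log→cfg: cfg black — skip
log black
net gray
  parser gray
    parser→ui: ui black — skip
    parser→io: io black — skip
  parser black
  net→sched: sched black — skip
net black
core gray
  core→net: net black — skip
  core→ui: ui black — skip
  core→log: log black — skip
core black
Every edge goes to a white or black vertex — no back edge, so the graph is acyclic.

No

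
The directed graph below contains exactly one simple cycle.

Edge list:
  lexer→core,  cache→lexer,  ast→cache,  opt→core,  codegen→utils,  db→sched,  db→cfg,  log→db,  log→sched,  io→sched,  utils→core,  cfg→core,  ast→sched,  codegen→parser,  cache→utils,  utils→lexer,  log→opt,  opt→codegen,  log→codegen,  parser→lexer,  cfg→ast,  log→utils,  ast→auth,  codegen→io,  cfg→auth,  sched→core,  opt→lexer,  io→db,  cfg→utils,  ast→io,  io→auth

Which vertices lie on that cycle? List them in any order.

db, io, ast, cfg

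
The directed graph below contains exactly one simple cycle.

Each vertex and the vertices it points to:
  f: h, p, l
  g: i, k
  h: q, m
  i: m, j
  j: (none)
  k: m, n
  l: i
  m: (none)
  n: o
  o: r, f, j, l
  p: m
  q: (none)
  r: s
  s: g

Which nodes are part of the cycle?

g, k, n, o, r, s

DFS with gray/black marking from o:
o gray
  r gray
    s gray
      g gray
        i gray
          m gray
          m black
          j gray
          j black
        i black
        k gray
          k→m: m black — skip
          n gray
            n→o: o is gray → back edge
Back edge closes the cycle o → r → s → g → k → n → o; its vertices are {g, k, n, o, r, s}.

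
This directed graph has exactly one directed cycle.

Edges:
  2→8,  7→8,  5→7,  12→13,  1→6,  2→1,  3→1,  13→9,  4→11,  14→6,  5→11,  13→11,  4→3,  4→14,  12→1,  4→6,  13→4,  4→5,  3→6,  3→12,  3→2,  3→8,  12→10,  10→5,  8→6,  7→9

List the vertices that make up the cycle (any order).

DFS with gray/black marking from 12:
12 gray
  10 gray
    5 gray
      11 gray
      11 black
      7 gray
        9 gray
        9 black
        8 gray
          6 gray
          6 black
        8 black
      7 black
    5 black
  10 black
  13 gray
    13→11: 11 black — skip
    13→9: 9 black — skip
    4 gray
      4→11: 11 black — skip
      3 gray
        3→6: 6 black — skip
        3→12: 12 is gray → back edge
Back edge closes the cycle 12 → 13 → 4 → 3 → 12; its vertices are {3, 4, 12, 13}.

3, 4, 12, 13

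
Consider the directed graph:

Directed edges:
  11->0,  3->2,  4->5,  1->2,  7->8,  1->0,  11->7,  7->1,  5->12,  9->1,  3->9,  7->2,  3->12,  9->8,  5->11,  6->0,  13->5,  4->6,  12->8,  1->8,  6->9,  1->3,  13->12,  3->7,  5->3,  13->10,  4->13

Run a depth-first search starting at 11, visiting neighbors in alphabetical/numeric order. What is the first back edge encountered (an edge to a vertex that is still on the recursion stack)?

3->7

DFS from 11 (visiting neighbors in alphabetical/numeric order); mark gray on enter, black on exit:
11 gray
  0 gray
  0 black
  7 gray
    1 gray
      1→0: 0 black — skip
      2 gray
      2 black
      3 gray
        3→2: 2 black — skip
        3→7: 7 is gray → back edge
First back edge: 3 → 7.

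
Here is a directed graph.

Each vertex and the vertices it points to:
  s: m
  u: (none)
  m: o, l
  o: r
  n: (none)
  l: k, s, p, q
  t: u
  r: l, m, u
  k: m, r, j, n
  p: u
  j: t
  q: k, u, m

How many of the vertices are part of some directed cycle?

7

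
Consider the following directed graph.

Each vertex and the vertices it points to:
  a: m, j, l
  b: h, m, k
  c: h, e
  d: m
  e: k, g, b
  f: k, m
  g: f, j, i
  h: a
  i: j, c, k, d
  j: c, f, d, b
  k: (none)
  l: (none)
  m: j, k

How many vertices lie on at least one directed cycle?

A vertex is on a directed cycle iff it belongs to a strongly connected component of size ≥ 2 (or has a self-loop).
The vertices on cycles are {a, b, c, d, e, f, g, h, i, j, m} — 11 in total.

11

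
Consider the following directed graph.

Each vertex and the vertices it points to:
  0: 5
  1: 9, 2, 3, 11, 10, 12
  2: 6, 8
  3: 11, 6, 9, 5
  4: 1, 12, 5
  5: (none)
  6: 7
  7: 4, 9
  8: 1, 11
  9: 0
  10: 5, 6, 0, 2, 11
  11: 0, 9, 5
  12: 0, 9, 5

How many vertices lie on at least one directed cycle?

8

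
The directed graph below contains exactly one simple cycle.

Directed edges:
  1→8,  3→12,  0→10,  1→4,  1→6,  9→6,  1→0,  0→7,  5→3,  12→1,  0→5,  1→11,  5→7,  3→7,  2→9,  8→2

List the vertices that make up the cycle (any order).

0, 1, 3, 5, 12

DFS with gray/black marking from 1:
1 gray
  4 gray
  4 black
  6 gray
  6 black
  0 gray
    10 gray
    10 black
    7 gray
    7 black
    5 gray
      5→7: 7 black — skip
      3 gray
        12 gray
          12→1: 1 is gray → back edge
Back edge closes the cycle 1 → 0 → 5 → 3 → 12 → 1; its vertices are {0, 1, 3, 5, 12}.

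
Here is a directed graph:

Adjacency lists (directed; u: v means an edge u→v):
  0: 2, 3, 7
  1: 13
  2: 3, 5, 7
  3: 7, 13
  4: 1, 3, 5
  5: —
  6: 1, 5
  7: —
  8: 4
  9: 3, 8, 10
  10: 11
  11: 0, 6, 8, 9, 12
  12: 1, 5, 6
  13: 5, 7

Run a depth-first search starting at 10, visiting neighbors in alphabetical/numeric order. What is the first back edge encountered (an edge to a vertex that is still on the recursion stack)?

DFS from 10 (visiting neighbors in alphabetical/numeric order); mark gray on enter, black on exit:
10 gray
  11 gray
    0 gray
      2 gray
        3 gray
          7 gray
          7 black
          13 gray
            5 gray
            5 black
            13→7: 7 black — skip
          13 black
        3 black
        2→5: 5 black — skip
        2→7: 7 black — skip
      2 black
      0→3: 3 black — skip
      0→7: 7 black — skip
    0 black
    6 gray
      1 gray
        1→13: 13 black — skip
      1 black
      6→5: 5 black — skip
    6 black
    8 gray
      4 gray
        4→1: 1 black — skip
        4→3: 3 black — skip
        4→5: 5 black — skip
      4 black
    8 black
    9 gray
      9→3: 3 black — skip
      9→8: 8 black — skip
      9→10: 10 is gray → back edge
First back edge: 9 → 10.

9->10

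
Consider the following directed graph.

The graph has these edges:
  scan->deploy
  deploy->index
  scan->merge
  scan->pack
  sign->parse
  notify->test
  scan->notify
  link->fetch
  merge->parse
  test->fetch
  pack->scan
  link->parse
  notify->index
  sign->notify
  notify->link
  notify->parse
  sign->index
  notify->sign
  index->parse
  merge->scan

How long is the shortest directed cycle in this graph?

For each vertex v, BFS finds the shortest path from v back to v.
The shortest such closed walk is scan → pack → scan, length 2.

2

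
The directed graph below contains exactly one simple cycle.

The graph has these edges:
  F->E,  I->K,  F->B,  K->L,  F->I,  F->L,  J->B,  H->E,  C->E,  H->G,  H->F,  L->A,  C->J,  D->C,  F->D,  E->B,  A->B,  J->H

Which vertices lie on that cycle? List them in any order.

DFS with gray/black marking from H:
H gray
  G gray
  G black
  E gray
    B gray
    B black
  E black
  F gray
    F→B: B black — skip
    I gray
      K gray
        L gray
          A gray
            A→B: B black — skip
          A black
        L black
      K black
    I black
    F→L: L black — skip
    D gray
      C gray
        C→E: E black — skip
        J gray
          J→B: B black — skip
          J→H: H is gray → back edge
Back edge closes the cycle H → F → D → C → J → H; its vertices are {C, D, F, H, J}.

C, D, F, H, J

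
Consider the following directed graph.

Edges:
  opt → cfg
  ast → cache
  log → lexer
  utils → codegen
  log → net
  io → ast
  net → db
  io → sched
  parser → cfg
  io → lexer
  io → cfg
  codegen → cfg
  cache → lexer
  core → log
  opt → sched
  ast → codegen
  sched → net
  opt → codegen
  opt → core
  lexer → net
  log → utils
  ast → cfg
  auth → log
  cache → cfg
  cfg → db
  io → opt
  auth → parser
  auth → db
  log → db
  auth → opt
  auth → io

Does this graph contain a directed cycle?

DFS with white/gray/black marking, starting from opt:
opt gray
  core gray
    log gray
      db gray
      db black
      net gray
        net→db: db black — skip
      net black
      lexer gray
        lexer→net: net black — skip
      lexer black
      utils gray
        codegen gray
          cfg gray
            cfg→db: db black — skip
          cfg black
        codegen black
      utils black
    log black
  core black
  opt→cfg: cfg black — skip
  opt→codegen: codegen black — skip
  sched gray
    sched→net: net black — skip
  sched black
opt black
io gray
  io→lexer: lexer black — skip
  io→sched: sched black — skip
  io→opt: opt black — skip
  io→cfg: cfg black — skip
  ast gray
    cache gray
      cache→lexer: lexer black — skip
      cache→cfg: cfg black — skip
    cache black
    ast→cfg: cfg black — skip
    ast→codegen: codegen black — skip
  ast black
io black
auth gray
  auth→db: db black — skip
  auth→opt: opt black — skip
  auth→io: io black — skip
  auth→log: log black — skip
  parser gray
    parser→cfg: cfg black — skip
  parser black
auth black
Every edge goes to a white or black vertex — no back edge, so the graph is acyclic.

No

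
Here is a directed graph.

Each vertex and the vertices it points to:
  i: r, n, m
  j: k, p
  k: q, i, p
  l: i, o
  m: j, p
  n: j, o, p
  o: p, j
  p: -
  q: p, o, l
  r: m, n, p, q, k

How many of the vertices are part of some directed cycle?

9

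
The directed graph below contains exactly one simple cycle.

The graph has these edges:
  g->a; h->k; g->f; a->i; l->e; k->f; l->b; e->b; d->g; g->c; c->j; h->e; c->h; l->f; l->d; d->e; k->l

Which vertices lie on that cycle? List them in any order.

DFS with gray/black marking from d:
d gray
  e gray
    b gray
    b black
  e black
  g gray
    f gray
    f black
    a gray
      i gray
      i black
    a black
    c gray
      h gray
        k gray
          k→f: f black — skip
          l gray
            l→b: b black — skip
            l→d: d is gray → back edge
Back edge closes the cycle d → g → c → h → k → l → d; its vertices are {c, d, g, h, k, l}.

c, d, g, h, k, l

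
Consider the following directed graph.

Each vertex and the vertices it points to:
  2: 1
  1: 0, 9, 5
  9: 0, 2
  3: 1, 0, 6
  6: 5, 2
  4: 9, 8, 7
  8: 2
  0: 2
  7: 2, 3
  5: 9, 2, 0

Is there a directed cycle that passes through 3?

3 lies on a cycle iff there is a path from 3 back to itself.
Exploring from 3, it never reaches itself; equivalently, its strongly connected component is a singleton.

No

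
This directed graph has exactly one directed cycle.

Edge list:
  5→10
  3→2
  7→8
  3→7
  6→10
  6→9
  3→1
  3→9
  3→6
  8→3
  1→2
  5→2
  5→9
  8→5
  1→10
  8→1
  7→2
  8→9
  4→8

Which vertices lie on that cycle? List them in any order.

DFS with gray/black marking from 8:
8 gray
  3 gray
    1 gray
      2 gray
      2 black
      10 gray
      10 black
    1 black
    9 gray
    9 black
    6 gray
      6→10: 10 black — skip
      6→9: 9 black — skip
    6 black
    3→2: 2 black — skip
    7 gray
      7→8: 8 is gray → back edge
Back edge closes the cycle 8 → 3 → 7 → 8; its vertices are {3, 7, 8}.

3, 7, 8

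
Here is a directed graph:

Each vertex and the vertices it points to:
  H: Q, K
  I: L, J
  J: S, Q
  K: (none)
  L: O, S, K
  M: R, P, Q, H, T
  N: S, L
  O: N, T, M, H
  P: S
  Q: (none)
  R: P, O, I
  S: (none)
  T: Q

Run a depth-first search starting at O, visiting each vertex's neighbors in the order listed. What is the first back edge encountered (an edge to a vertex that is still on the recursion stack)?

L->O

DFS from O (visiting each vertex's neighbors in the order listed); mark gray on enter, black on exit:
O gray
  N gray
    S gray
    S black
    L gray
      L→O: O is gray → back edge
First back edge: L → O.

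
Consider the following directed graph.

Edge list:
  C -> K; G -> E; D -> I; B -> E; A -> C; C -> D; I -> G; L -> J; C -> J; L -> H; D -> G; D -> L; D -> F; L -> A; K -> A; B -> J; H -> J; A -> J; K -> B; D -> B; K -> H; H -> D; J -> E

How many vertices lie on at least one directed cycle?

6

A vertex is on a directed cycle iff it belongs to a strongly connected component of size ≥ 2 (or has a self-loop).
The vertices on cycles are {A, C, D, H, K, L} — 6 in total.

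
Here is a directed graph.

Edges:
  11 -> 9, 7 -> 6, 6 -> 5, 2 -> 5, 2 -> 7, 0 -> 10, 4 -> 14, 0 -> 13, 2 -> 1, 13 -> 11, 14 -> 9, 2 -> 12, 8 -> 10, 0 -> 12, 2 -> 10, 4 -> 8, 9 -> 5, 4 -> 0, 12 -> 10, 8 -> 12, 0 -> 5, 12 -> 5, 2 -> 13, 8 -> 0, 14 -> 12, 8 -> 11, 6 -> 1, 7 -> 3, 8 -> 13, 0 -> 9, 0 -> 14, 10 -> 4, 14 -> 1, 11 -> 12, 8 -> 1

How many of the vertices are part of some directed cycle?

8

A vertex is on a directed cycle iff it belongs to a strongly connected component of size ≥ 2 (or has a self-loop).
The vertices on cycles are {0, 4, 8, 10, 11, 12, 13, 14} — 8 in total.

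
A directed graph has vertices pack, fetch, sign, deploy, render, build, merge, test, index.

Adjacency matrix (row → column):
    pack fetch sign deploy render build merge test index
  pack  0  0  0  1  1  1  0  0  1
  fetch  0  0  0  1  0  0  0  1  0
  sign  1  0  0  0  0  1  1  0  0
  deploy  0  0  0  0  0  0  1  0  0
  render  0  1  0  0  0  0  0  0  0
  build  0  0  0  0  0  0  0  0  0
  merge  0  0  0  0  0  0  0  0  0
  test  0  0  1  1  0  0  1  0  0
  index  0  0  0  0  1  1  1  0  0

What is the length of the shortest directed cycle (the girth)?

For each vertex v, BFS finds the shortest path from v back to v.
The shortest such closed walk is sign → pack → render → fetch → test → sign, length 5.

5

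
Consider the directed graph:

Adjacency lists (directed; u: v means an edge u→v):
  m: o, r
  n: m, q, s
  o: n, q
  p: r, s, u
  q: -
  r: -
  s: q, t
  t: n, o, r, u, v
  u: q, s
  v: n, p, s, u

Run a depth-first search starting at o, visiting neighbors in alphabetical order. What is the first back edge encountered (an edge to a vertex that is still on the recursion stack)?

DFS from o (visiting neighbors in alphabetical order); mark gray on enter, black on exit:
o gray
  n gray
    m gray
      m→o: o is gray → back edge
First back edge: m → o.

m→o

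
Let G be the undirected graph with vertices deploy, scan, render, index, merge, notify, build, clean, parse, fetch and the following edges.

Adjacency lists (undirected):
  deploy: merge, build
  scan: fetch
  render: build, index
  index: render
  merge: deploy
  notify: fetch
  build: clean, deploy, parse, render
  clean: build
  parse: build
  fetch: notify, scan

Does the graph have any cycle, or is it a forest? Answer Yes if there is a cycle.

No

DFS, tracking each vertex's parent; an edge to a visited non-parent vertex closes a cycle.
Start from notify:
visit notify (parent –)
  visit fetch (parent notify)
    fetch–notify: parent, skip
    visit scan (parent fetch)
      scan–fetch: parent, skip
visit deploy (parent –)
  visit merge (parent deploy)
    merge–deploy: parent, skip
  visit build (parent deploy)
    visit clean (parent build)
      clean–build: parent, skip
    build–deploy: parent, skip
    visit parse (parent build)
      parse–build: parent, skip
    visit render (parent build)
      render–build: parent, skip
      visit index (parent render)
        index–render: parent, skip
No non-parent visited neighbor found — the graph is a forest.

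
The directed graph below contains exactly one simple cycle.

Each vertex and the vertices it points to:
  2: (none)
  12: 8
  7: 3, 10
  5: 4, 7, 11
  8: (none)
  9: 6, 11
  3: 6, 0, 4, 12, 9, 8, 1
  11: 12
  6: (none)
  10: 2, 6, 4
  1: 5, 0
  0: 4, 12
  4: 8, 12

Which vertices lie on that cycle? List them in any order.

DFS with gray/black marking from 7:
7 gray
  3 gray
    6 gray
    6 black
    0 gray
      4 gray
        8 gray
        8 black
        12 gray
          12→8: 8 black — skip
        12 black
      4 black
      0→12: 12 black — skip
    0 black
    3→4: 4 black — skip
    3→12: 12 black — skip
    9 gray
      9→6: 6 black — skip
      11 gray
        11→12: 12 black — skip
      11 black
    9 black
    3→8: 8 black — skip
    1 gray
      5 gray
        5→4: 4 black — skip
        5→7: 7 is gray → back edge
Back edge closes the cycle 7 → 3 → 1 → 5 → 7; its vertices are {1, 3, 5, 7}.

1, 3, 5, 7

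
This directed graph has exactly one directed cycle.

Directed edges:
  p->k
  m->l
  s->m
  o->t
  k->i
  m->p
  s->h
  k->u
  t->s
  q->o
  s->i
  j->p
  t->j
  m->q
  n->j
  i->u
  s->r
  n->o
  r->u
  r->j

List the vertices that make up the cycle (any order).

DFS with gray/black marking from o:
o gray
  t gray
    s gray
      h gray
      h black
      r gray
        u gray
        u black
        j gray
          p gray
            k gray
              k→u: u black — skip
              i gray
                i→u: u black — skip
              i black
            k black
          p black
        j black
      r black
      m gray
        q gray
          q→o: o is gray → back edge
Back edge closes the cycle o → t → s → m → q → o; its vertices are {m, o, q, s, t}.

m, o, q, s, t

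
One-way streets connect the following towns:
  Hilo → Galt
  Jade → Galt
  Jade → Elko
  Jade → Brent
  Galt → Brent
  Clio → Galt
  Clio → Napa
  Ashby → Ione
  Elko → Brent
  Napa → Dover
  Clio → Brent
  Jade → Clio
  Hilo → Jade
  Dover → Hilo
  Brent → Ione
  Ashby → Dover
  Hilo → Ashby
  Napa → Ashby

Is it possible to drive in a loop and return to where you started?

Yes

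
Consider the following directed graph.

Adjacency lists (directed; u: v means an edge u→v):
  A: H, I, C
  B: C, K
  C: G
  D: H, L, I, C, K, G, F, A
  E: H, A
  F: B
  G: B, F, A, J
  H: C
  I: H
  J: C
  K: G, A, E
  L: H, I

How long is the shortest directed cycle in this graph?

For each vertex v, BFS finds the shortest path from v back to v.
The shortest such closed walk is K → G → B → K, length 3.

3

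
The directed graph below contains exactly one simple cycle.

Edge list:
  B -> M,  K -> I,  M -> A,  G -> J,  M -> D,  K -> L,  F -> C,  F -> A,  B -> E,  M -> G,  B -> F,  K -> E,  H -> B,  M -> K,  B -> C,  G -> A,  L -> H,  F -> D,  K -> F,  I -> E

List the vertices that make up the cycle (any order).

DFS with gray/black marking from B:
B gray
  F gray
    D gray
    D black
    C gray
    C black
    A gray
    A black
  F black
  M gray
    K gray
      E gray
      E black
      L gray
        H gray
          H→B: B is gray → back edge
Back edge closes the cycle B → M → K → L → H → B; its vertices are {B, H, K, L, M}.

B, H, K, L, M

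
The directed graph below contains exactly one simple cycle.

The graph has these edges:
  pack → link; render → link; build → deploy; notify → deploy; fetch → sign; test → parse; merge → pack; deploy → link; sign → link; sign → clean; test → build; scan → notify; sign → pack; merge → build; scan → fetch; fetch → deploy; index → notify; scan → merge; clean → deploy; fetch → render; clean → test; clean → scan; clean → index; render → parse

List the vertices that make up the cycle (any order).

scan, sign, clean, fetch

DFS with gray/black marking from clean:
clean gray
  deploy gray
    link gray
    link black
  deploy black
  test gray
    parse gray
    parse black
    build gray
      build→deploy: deploy black — skip
    build black
  test black
  index gray
    notify gray
      notify→deploy: deploy black — skip
    notify black
  index black
  scan gray
    fetch gray
      sign gray
        sign→clean: clean is gray → back edge
Back edge closes the cycle clean → scan → fetch → sign → clean; its vertices are {scan, sign, clean, fetch}.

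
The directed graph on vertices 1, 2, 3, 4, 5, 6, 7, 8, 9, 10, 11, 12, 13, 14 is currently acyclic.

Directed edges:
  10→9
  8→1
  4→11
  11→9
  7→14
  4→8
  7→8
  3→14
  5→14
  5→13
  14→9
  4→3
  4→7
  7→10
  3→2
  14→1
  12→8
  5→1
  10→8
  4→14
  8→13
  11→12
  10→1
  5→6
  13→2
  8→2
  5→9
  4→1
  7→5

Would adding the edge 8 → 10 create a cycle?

Yes

Adding 8→10 creates a cycle iff 10 can already reach 8.
Path from 10: 10 → 8.
So 10 → … → 8 → 10 is a cycle.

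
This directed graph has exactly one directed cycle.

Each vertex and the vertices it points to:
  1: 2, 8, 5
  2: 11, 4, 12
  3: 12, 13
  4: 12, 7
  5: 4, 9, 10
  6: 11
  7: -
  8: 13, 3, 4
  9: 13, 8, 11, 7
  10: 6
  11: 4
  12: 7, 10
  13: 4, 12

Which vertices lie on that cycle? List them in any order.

4, 6, 10, 11, 12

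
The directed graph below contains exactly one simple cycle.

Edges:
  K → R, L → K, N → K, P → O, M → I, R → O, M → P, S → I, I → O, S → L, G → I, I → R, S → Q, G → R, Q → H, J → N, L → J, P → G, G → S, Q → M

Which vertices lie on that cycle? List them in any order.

G, M, P, Q, S

DFS with gray/black marking from S:
S gray
  L gray
    J gray
      N gray
        K gray
          R gray
            O gray
            O black
          R black
        K black
      N black
    J black
    L→K: K black — skip
  L black
  I gray
    I→O: O black — skip
    I→R: R black — skip
  I black
  Q gray
    H gray
    H black
    M gray
      P gray
        G gray
          G→R: R black — skip
          G→I: I black — skip
          G→S: S is gray → back edge
Back edge closes the cycle S → Q → M → P → G → S; its vertices are {G, M, P, Q, S}.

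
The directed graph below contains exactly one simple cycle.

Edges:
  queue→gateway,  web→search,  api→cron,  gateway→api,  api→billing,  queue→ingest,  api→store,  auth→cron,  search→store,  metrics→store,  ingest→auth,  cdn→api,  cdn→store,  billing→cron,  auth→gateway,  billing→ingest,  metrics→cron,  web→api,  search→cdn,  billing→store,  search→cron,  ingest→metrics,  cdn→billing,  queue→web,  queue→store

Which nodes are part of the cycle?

DFS with gray/black marking from ingest:
ingest gray
  metrics gray
    cron gray
    cron black
    store gray
    store black
  metrics black
  auth gray
    gateway gray
      api gray
        api→cron: cron black — skip
        billing gray
          billing→cron: cron black — skip
          billing→ingest: ingest is gray → back edge
Back edge closes the cycle ingest → auth → gateway → api → billing → ingest; its vertices are {api, auth, ingest, billing, gateway}.

api, auth, ingest, billing, gateway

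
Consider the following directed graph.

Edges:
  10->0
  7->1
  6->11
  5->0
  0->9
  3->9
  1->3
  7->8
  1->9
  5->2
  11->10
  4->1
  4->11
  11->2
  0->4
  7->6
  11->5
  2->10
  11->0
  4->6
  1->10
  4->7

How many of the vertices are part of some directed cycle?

9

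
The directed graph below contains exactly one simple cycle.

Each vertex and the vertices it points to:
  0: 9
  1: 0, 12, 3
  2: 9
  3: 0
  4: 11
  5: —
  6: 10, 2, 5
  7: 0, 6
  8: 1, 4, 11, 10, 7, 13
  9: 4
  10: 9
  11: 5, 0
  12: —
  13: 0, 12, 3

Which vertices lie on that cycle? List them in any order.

0, 4, 9, 11

DFS with gray/black marking from 4:
4 gray
  11 gray
    5 gray
    5 black
    0 gray
      9 gray
        9→4: 4 is gray → back edge
Back edge closes the cycle 4 → 11 → 0 → 9 → 4; its vertices are {0, 4, 9, 11}.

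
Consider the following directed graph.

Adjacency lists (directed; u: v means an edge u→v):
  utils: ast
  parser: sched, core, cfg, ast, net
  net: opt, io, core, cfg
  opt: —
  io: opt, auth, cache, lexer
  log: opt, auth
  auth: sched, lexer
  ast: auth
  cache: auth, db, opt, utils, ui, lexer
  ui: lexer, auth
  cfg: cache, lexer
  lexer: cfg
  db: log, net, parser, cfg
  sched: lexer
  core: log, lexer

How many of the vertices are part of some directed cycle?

A vertex is on a directed cycle iff it belongs to a strongly connected component of size ≥ 2 (or has a self-loop).
The vertices on cycles are {db, io, ui, ast, cfg, log, net, auth, core, cache, lexer, sched, utils, parser} — 14 in total.

14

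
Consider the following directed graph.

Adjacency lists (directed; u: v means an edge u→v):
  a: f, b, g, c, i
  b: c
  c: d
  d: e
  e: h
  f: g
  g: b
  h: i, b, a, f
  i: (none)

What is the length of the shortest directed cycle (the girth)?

For each vertex v, BFS finds the shortest path from v back to v.
The shortest such closed walk is e → h → b → c → d → e, length 5.

5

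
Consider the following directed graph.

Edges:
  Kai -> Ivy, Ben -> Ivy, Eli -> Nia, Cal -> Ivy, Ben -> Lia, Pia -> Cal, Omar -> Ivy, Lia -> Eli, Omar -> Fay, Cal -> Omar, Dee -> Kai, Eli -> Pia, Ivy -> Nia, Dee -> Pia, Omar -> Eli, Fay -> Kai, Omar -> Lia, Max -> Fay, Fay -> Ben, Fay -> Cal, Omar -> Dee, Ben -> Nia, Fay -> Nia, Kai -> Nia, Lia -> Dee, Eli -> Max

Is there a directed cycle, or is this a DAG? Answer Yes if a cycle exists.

DFS with white/gray/black marking, starting from Pia:
Pia gray
  Cal gray
    Omar gray
      Ivy gray
        Nia gray
        Nia black
      Ivy black
      Lia gray
        Eli gray
          Eli→Nia: Nia black — skip
          Eli→Pia: Pia is gray → back edge
Back edge found, so a cycle exists: Pia → Cal → Omar → Lia → Eli → Pia.

Yes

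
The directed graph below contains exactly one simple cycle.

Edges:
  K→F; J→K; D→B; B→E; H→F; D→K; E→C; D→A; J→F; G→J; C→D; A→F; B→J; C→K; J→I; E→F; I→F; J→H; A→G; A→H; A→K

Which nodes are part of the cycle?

B, C, D, E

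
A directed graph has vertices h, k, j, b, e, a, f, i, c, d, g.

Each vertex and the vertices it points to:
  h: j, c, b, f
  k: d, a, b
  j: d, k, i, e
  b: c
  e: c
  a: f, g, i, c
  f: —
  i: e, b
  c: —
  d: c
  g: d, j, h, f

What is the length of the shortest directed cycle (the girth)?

For each vertex v, BFS finds the shortest path from v back to v.
The shortest such closed walk is a → g → j → k → a, length 4.

4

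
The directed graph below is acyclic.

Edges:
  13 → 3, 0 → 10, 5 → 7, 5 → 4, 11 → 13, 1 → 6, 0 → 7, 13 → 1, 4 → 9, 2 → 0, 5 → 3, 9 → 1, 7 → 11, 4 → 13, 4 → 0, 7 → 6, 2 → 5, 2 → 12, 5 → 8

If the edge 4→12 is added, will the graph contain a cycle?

No

Adding 4→12 creates a cycle iff 12 can already reach 4.
Explore from 12: no path reaches 4. The graph stays acyclic.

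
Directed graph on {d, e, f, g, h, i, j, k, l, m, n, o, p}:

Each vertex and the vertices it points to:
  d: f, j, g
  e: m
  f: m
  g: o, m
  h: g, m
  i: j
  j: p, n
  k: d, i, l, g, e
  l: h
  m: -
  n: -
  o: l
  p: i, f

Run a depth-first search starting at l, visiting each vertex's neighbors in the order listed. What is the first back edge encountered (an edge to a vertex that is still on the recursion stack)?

o->l

DFS from l (visiting each vertex's neighbors in the order listed); mark gray on enter, black on exit:
l gray
  h gray
    g gray
      o gray
        o→l: l is gray → back edge
First back edge: o → l.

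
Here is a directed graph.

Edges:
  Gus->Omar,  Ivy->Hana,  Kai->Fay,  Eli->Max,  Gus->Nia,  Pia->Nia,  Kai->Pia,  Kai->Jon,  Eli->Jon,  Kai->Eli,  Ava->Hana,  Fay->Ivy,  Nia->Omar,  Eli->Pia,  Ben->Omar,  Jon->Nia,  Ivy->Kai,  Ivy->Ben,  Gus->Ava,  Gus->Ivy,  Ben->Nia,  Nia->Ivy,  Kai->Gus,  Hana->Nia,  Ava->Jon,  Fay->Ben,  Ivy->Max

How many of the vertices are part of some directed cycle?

11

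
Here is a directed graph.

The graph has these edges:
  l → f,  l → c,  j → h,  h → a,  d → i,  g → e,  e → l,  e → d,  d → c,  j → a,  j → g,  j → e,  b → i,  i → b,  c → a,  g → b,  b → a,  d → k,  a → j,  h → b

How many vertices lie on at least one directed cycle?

A vertex is on a directed cycle iff it belongs to a strongly connected component of size ≥ 2 (or has a self-loop).
The vertices on cycles are {a, b, c, d, e, g, h, i, j, l} — 10 in total.

10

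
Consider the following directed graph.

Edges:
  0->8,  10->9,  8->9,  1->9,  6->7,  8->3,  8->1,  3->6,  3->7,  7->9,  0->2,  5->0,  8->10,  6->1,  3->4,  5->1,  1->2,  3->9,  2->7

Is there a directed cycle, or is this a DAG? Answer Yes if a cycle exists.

No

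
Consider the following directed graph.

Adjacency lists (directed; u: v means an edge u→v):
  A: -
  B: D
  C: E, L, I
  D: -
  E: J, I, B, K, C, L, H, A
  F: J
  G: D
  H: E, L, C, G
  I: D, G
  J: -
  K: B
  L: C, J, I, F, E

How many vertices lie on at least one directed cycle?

4

A vertex is on a directed cycle iff it belongs to a strongly connected component of size ≥ 2 (or has a self-loop).
The vertices on cycles are {C, E, H, L} — 4 in total.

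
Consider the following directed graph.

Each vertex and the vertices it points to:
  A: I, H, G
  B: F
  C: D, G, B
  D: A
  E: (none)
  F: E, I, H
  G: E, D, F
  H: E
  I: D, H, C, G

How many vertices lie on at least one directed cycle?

7

A vertex is on a directed cycle iff it belongs to a strongly connected component of size ≥ 2 (or has a self-loop).
The vertices on cycles are {A, B, C, D, F, G, I} — 7 in total.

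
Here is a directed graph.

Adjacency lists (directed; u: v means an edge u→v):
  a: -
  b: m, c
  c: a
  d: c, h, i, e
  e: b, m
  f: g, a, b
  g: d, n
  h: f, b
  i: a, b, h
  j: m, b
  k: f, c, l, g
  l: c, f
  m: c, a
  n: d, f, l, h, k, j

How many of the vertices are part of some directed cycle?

A vertex is on a directed cycle iff it belongs to a strongly connected component of size ≥ 2 (or has a self-loop).
The vertices on cycles are {d, f, g, h, i, k, l, n} — 8 in total.

8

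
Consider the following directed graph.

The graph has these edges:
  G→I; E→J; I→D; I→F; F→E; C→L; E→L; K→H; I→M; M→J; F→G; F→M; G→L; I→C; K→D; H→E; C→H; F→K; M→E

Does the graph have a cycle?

Yes

DFS with white/gray/black marking, starting from L:
L gray
L black
E gray
  E→L: L black — skip
  J gray
  J black
E black
M gray
  M→E: E black — skip
  M→J: J black — skip
M black
D gray
D black
K gray
  H gray
    H→E: E black — skip
  H black
  K→D: D black — skip
K black
I gray
  I→M: M black — skip
  F gray
    F→K: K black — skip
    F→M: M black — skip
    G gray
      G→I: I is gray → back edge
Back edge found, so a cycle exists: I → F → G → I.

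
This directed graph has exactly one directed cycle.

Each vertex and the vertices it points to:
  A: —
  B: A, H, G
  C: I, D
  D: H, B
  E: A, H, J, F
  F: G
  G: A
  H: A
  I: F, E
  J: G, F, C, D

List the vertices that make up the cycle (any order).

DFS with gray/black marking from I:
I gray
  F gray
    G gray
      A gray
      A black
    G black
  F black
  E gray
    E→A: A black — skip
    H gray
      H→A: A black — skip
    H black
    J gray
      J→G: G black — skip
      J→F: F black — skip
      C gray
        C→I: I is gray → back edge
Back edge closes the cycle I → E → J → C → I; its vertices are {C, E, I, J}.

C, E, I, J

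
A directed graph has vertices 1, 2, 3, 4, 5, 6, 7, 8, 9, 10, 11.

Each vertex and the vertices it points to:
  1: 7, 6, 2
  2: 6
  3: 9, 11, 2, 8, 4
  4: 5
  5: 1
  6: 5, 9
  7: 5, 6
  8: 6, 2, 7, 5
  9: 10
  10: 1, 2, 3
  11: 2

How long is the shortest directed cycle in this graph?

For each vertex v, BFS finds the shortest path from v back to v.
The shortest such closed walk is 3 → 9 → 10 → 3, length 3.

3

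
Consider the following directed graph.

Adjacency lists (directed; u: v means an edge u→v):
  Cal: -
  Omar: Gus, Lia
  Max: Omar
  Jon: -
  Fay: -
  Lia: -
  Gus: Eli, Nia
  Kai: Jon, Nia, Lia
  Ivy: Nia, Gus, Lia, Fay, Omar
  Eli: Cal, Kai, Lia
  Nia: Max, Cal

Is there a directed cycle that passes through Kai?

Yes

Kai is on a cycle iff Kai can reach itself via ≥1 edge.
Kai → Nia → Max → Omar → Gus → Eli → Kai — yes.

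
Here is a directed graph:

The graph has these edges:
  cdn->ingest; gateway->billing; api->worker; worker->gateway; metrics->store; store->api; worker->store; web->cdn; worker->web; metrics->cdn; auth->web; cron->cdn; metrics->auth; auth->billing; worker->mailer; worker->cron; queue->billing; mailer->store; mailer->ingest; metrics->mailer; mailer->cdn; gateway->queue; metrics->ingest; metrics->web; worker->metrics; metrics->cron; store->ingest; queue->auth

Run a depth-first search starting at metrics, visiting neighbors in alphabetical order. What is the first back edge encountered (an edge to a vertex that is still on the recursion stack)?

DFS from metrics (visiting neighbors in alphabetical order); mark gray on enter, black on exit:
metrics gray
  auth gray
    billing gray
    billing black
    web gray
      cdn gray
        ingest gray
        ingest black
      cdn black
    web black
  auth black
  metrics→cdn: cdn black — skip
  cron gray
    cron→cdn: cdn black — skip
  cron black
  metrics→ingest: ingest black — skip
  mailer gray
    mailer→cdn: cdn black — skip
    mailer→ingest: ingest black — skip
    store gray
      api gray
        worker gray
          worker→cron: cron black — skip
          gateway gray
            gateway→billing: billing black — skip
            queue gray
              queue→auth: auth black — skip
              queue→billing: billing black — skip
            queue black
          gateway black
          worker→mailer: mailer is gray → back edge
First back edge: worker → mailer.

worker→mailer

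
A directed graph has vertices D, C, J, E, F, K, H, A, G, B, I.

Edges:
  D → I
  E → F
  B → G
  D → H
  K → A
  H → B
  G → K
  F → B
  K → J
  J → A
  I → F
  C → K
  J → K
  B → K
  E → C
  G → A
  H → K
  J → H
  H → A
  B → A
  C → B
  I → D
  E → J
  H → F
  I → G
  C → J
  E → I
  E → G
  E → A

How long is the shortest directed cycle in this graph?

2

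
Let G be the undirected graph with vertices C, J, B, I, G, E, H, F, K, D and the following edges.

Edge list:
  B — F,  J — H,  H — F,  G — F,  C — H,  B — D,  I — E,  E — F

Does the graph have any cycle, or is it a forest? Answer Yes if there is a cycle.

No

DFS, tracking each vertex's parent; an edge to a visited non-parent vertex closes a cycle.
Start from I:
visit I (parent –)
  visit E (parent I)
    visit F (parent E)
      visit G (parent F)
        G–F: parent, skip
      F–E: parent, skip
      visit H (parent F)
        visit J (parent H)
          J–H: parent, skip
        H–F: parent, skip
        visit C (parent H)
          C–H: parent, skip
      visit B (parent F)
        visit D (parent B)
          D–B: parent, skip
        B–F: parent, skip
    E–I: parent, skip
visit K (parent –)
No non-parent visited neighbor found — the graph is a forest.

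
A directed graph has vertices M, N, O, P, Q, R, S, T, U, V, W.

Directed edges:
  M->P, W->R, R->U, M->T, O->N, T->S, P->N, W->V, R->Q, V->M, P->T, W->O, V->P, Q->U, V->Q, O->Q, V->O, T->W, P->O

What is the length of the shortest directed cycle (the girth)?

4

For each vertex v, BFS finds the shortest path from v back to v.
The shortest such closed walk is M → T → W → V → M, length 4.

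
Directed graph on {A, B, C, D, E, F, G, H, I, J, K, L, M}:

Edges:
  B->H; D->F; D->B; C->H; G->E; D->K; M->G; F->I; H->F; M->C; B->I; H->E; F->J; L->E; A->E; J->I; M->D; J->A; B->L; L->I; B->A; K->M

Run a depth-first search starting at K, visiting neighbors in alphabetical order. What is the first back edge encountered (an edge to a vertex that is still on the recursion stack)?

D->K

DFS from K (visiting neighbors in alphabetical order); mark gray on enter, black on exit:
K gray
  M gray
    C gray
      H gray
        E gray
        E black
        F gray
          I gray
          I black
          J gray
            A gray
              A→E: E black — skip
            A black
            J→I: I black — skip
          J black
        F black
      H black
    C black
    D gray
      B gray
        B→A: A black — skip
        B→H: H black — skip
        B→I: I black — skip
        L gray
          L→E: E black — skip
          L→I: I black — skip
        L black
      B black
      D→F: F black — skip
      D→K: K is gray → back edge
First back edge: D → K.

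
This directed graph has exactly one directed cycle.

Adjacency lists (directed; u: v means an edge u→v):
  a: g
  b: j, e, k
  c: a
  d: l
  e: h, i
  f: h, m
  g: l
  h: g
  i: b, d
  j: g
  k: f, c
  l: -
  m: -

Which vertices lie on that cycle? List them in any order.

DFS with gray/black marking from i:
i gray
  b gray
    j gray
      g gray
        l gray
        l black
      g black
    j black
    e gray
      h gray
        h→g: g black — skip
      h black
      e→i: i is gray → back edge
Back edge closes the cycle i → b → e → i; its vertices are {b, e, i}.

b, e, i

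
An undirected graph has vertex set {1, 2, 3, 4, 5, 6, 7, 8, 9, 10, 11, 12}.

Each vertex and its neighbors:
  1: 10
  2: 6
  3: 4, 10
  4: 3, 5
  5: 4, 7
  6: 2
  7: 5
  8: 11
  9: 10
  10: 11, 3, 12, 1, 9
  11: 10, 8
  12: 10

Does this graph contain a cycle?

No

DFS, tracking each vertex's parent; an edge to a visited non-parent vertex closes a cycle.
Start from 10:
visit 10 (parent –)
  visit 11 (parent 10)
    11–10: parent, skip
    visit 8 (parent 11)
      8–11: parent, skip
  visit 3 (parent 10)
    visit 4 (parent 3)
      4–3: parent, skip
      visit 5 (parent 4)
        5–4: parent, skip
        visit 7 (parent 5)
          7–5: parent, skip
    3–10: parent, skip
  visit 12 (parent 10)
    12–10: parent, skip
  visit 1 (parent 10)
    1–10: parent, skip
  visit 9 (parent 10)
    9–10: parent, skip
visit 2 (parent –)
  visit 6 (parent 2)
    6–2: parent, skip
No non-parent visited neighbor found — the graph is a forest.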